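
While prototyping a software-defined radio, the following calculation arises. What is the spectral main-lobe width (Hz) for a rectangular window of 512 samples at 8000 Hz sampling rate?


Main lobe width for a rectangular window:
Width = 2 * fs / N
      = 2 * 8000 / 512
      = 16000 / 512
      = 31.25 Hz

31.25 Hz


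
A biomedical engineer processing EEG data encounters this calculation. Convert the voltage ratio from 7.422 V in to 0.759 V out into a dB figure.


Voltage gain in dB:
G = 20 * log10(Vout / Vin)
  = 20 * log10(0.759 / 7.422)
  = 20 * log10(0.102264)
  = 20 * -0.990279
  = -19.81 dB

-19.81 dB


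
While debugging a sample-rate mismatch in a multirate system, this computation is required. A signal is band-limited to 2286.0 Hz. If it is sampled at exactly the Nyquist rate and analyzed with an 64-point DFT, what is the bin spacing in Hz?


Step 1 — Nyquist sampling rate:
fs = 2 * fmax = 2 * 2286.0 = 4572.0 Hz

Step 2 — DFT bin spacing:
df = fs / N = 4572.0 / 64 = 71.4375 Hz

71.4375 Hz


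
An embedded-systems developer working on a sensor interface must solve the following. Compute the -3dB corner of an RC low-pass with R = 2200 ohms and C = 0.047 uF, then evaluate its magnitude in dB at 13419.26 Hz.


Step 1 — cutoff frequency:
fc = 1 / (2*pi*R*C)
C = 0.047 uF = 4.7e-08 F
fc = 1 / (2*pi*2200*4.7e-08)
   = 1539.216 Hz

Step 2 — magnitude at f = 13419.26 Hz:
|H(f)| = 1 / sqrt(1 + (f/fc)^2)
f/fc = 13419.26 / 1539.216 = 8.718244
|H| = 1 / sqrt(1 + 76.007778) = 0.1139548
|H|_dB = 20*log10(0.1139548) = -18.87 dB

fc = 1539.216 Hz; |H(13419.26 Hz)| = -18.87 dB


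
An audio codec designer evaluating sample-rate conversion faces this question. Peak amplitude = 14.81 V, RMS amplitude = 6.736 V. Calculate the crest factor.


Crest factor is the ratio of peak to RMS:
CF = V_peak / V_rms
   = 14.81 / 6.736
   = 2.1986

2.1986


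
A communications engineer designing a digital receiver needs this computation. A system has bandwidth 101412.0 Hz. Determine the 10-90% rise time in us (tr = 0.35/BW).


Rise time from bandwidth relationship:
tr = 0.35 / BW
   = 0.35 / 101412.0
   = 3.451268095e-06 s
   = 3.4513 us

3.4513 us


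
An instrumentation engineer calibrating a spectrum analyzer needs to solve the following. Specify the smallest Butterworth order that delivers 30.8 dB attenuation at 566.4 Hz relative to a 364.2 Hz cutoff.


Butterworth filter order formula:
n = log10(10^(A/10) - 1) / (2 * log10(f_stop/f_pass))
10^(30.8/10) - 1 = 1201.2644
f_stop/f_pass = 566.4 / 364.2 = 1.5552
n = 8.029 -> ceil = 9

9


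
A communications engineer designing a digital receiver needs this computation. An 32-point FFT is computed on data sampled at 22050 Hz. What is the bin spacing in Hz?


DFT frequency resolution:
df = fs / N
   = 22050 / 32
   = 689.0625 Hz

689.0625 Hz


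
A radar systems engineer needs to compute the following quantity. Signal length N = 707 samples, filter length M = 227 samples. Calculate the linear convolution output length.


Linear convolution output length:
L = N + M - 1
  = 707 + 227 - 1
  = 933 samples

933


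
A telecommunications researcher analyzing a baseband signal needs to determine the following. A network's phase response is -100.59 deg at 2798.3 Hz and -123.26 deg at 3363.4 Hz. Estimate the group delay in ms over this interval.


Group delay from phase difference:
tau = -d(phi)/d(omega)
d(phi) = -22.67 deg = -0.395666 rad
d(omega) = 2*pi*(3363.4 - 2798.3) = 3550.628 rad/s
tau = -(-0.395666) / 3550.628
    = 0.1114 ms

0.1114 ms


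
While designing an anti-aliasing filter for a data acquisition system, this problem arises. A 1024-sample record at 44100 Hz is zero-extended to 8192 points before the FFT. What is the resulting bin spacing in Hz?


Frequency resolution after zero-padding:
N_padded = 1024 * 8 = 8192
df = fs / N_padded
   = 44100 / 8192
   = 5.3833 Hz

5.3833 Hz


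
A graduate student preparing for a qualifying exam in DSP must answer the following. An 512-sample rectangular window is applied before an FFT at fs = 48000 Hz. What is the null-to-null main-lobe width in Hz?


Main lobe width for a rectangular window:
Width = 2 * fs / N
      = 2 * 48000 / 512
      = 96000 / 512
      = 187.5 Hz

187.5 Hz


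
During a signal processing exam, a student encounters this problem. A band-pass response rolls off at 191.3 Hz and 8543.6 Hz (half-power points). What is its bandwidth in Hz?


Bandwidth is the difference of -3dB frequencies:
BW = f_high - f_low
   = 8543.6 - 191.3
   = 8352.3 Hz

8352.3 Hz


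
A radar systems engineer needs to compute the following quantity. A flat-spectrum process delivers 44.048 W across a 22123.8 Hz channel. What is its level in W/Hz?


Power spectral density:
PSD = P / BW
    = 44.048 / 22123.8
    = 0.00199098 W/Hz

0.00199098 W/Hz


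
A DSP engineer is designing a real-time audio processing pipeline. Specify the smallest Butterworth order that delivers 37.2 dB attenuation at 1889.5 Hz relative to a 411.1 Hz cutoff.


Butterworth filter order formula:
n = log10(10^(A/10) - 1) / (2 * log10(f_stop/f_pass))
10^(37.2/10) - 1 = 5247.0746
f_stop/f_pass = 1889.5 / 411.1 = 4.5962
n = 2.8079 -> ceil = 3

3


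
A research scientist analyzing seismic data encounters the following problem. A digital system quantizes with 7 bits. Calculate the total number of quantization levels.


Number of quantization levels = 2^N
= 2^7
= 128

128


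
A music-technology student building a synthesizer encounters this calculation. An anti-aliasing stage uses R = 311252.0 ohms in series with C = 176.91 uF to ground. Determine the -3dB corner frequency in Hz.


Cutoff frequency of a first-order RC filter:
fc = 1 / (2 * pi * R * C)
C = 176.91 uF = 0.00017691 F
fc = 1 / (2 * pi * 311252.0 * 0.00017691)
   = 1 / 345.97474794237
   = 0.00289 Hz

0.00289 Hz


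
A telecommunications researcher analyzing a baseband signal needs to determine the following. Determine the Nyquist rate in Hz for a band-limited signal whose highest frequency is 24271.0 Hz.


The Nyquist rate is twice the maximum frequency component.
fs_min = 2 * fmax
      = 2 * 24271.0
      = 48542.0 Hz

48542.0


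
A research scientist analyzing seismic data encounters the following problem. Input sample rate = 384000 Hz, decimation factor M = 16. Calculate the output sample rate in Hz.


Decimation reduces the sample rate:
fs_out = fs_in / M
       = 384000 / 16
       = 24000.0 Hz

24000.0 Hz


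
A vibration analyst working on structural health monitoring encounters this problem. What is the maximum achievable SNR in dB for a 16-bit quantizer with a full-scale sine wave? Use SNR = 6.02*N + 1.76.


Theoretical SNR for a full-scale sinusoid:
SNR = 6.02 * N + 1.76
    = 6.02 * 16 + 1.76
    = 96.32 + 1.76
    = 98.08 dB

98.08 dB


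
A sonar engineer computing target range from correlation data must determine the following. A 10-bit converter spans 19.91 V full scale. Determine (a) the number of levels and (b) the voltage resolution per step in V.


Step 1 — number of quantization levels:
L = 2^N = 2^10 = 1024

Step 2 — LSB step size:
delta = Vfs / L
      = 19.91 / 1024
      = 0.01944336 V

Levels = 1024; step size = 0.01944336 V


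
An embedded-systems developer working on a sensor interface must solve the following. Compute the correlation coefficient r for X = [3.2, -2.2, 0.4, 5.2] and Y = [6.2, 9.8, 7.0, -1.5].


Pearson correlation coefficient (population):
r = cov(X,Y) / (std(X) * std(Y))
Mean X = 1.65, Mean Y = 5.375
Cov(X,Y) = -10.54875
Std(X) = 2.801339, Std(Y) = 4.188302
r = -0.8991

-0.8991


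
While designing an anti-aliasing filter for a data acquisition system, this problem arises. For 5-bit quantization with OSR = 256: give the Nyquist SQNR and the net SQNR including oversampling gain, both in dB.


Step 1 — baseline SQNR at Nyquist:
SQNR_base = 6.02*N + 1.76
          = 6.02*5 + 1.76
          = 31.86 dB

Step 2 — oversampling processing gain:
G = 10*log10(OSR) = 10*log10(256) = 24.08 dB

Step 3 — total:
SQNR_total = 31.86 + 24.08 = 55.94 dB

Base SQNR = 31.86 dB; oversampled SQNR = 55.94 dB


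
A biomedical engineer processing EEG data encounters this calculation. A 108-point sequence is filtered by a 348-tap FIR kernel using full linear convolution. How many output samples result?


Linear convolution output length:
L = N + M - 1
  = 108 + 348 - 1
  = 455 samples

455


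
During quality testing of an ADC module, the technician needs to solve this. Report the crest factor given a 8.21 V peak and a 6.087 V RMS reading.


Crest factor is the ratio of peak to RMS:
CF = V_peak / V_rms
   = 8.21 / 6.087
   = 1.3488

1.3488


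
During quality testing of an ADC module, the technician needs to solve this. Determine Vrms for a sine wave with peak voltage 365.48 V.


RMS voltage for a sinusoidal waveform:
V_rms = V_peak / sqrt(2)
      = 365.48 / 1.414214
      = 258.433 V

258.433 V


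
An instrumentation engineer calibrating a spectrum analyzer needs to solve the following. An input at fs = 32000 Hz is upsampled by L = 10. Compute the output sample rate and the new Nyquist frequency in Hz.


Step 1 — output sample rate after interpolation by L:
fs_out = L * fs_in = 10 * 32000 = 320000 Hz

Step 2 — Nyquist frequency of the output stream:
f_Nyq = fs_out / 2 = 320000 / 2 = 160000.0 Hz

fs_out = 320000 Hz; f_Nyquist = 160000.0 Hz


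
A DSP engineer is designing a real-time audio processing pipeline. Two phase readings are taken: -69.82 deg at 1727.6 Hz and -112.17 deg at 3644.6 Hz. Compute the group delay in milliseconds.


Group delay from phase difference:
tau = -d(phi)/d(omega)
d(phi) = -42.35 deg = -0.739147 rad
d(omega) = 2*pi*(3644.6 - 1727.6) = 12044.8662 rad/s
tau = -(-0.739147) / 12044.8662
    = 0.0614 ms

0.0614 ms


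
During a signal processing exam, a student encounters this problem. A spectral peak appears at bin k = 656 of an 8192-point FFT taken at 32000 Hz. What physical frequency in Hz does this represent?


Frequency of DFT bin k:
f_k = k * fs / N
    = 656 * 32000 / 8192
    = 20992000 / 8192
    = 2562.5 Hz

2562.5 Hz


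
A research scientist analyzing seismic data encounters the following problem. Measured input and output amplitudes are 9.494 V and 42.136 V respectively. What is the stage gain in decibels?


Voltage gain in dB:
G = 20 * log10(Vout / Vin)
  = 20 * log10(42.136 / 9.494)
  = 20 * log10(4.438171)
  = 20 * 0.647204
  = 12.94 dB

12.94 dB


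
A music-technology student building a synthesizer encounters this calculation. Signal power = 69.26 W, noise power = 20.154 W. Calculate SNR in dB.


SNR in decibels:
SNR = 10 * log10(Ps / Pn)
    = 10 * log10(69.26 / 20.154)
    = 10 * log10(3.4365)
    = 10 * 0.5361
    = 5.36 dB

5.36 dB


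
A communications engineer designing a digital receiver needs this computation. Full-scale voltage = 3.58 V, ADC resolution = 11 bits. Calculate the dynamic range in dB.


Dynamic range from full-scale to LSB:
V_min = V_max / 2^bits = 3.58 / 2^11
DR = 20 * log10(V_max / V_min)
   = 20 * log10(2^11)
   = 20 * 11 * log10(2)
   = 66.23 dB

66.23 dB


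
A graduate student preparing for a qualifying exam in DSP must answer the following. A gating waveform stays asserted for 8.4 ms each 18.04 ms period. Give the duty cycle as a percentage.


Duty cycle as a percentage:
DC = (t_on / T) * 100
   = (8.4 / 18.04) * 100
   = 0.465632 * 100
   = 46.56 %

46.56 %


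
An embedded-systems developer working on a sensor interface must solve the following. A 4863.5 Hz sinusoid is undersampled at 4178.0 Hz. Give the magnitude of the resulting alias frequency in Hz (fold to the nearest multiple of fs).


Compute the nearest integer multiple of fs to the signal:
n = round(4863.5 / 4178.0) = 1
f_alias = |4863.5 - 1 * 4178.0|
        = |4863.5 - 4178.0|
        = 685.5 Hz

685.5


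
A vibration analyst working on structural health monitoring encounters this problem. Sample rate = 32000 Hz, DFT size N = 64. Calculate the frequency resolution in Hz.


DFT frequency resolution:
df = fs / N
   = 32000 / 64
   = 500.0 Hz

500.0 Hz


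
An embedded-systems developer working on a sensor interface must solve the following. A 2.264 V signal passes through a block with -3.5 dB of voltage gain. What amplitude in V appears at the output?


Output voltage from dB gain:
V_out = V_in * 10^(gain_dB / 20)
      = 2.264 * 10^(-3.5 / 20)
      = 2.264 * 0.668344
      = 1.5131 V

1.5131 V


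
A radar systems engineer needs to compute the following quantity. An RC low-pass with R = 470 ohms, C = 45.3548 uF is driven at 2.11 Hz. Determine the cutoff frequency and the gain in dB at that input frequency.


Step 1 — cutoff frequency:
fc = 1 / (2*pi*R*C)
C = 45.3548 uF = 4.53548e-05 F
fc = 1 / (2*pi*470*4.53548e-05)
   = 7.46619 Hz

Step 2 — magnitude at f = 2.11 Hz:
|H(f)| = 1 / sqrt(1 + (f/fc)^2)
f/fc = 2.11 / 7.46619 = 0.282607
|H| = 1 / sqrt(1 + 0.079867) = 0.9623097
|H|_dB = 20*log10(0.9623097) = -0.33 dB

fc = 7.46619 Hz; |H(2.11 Hz)| = -0.33 dB


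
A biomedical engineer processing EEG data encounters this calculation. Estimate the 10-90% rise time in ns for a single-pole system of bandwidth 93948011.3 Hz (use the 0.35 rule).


Rise time from bandwidth relationship:
tr = 0.35 / BW
   = 0.35 / 93948011.3
   = 3.725464703e-09 s
   = 3.7255 ns

3.7255 ns


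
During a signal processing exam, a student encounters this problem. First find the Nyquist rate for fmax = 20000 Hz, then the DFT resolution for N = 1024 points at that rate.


Step 1 — Nyquist sampling rate:
fs = 2 * fmax = 2 * 20000 = 40000 Hz

Step 2 — DFT bin spacing:
df = fs / N = 40000 / 1024 = 39.0625 Hz

39.0625 Hz


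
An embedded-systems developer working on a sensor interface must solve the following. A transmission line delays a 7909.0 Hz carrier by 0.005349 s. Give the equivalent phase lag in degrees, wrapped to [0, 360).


Phase shift from frequency and time delay:
phi = 360 * f * t_delay
    = 360 * 7909.0 * 0.005349
    = 15229.89 degrees
    mod 360 = 109.89 degrees

109.89 degrees


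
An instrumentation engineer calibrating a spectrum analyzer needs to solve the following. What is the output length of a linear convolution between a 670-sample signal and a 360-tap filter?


Linear convolution output length:
L = N + M - 1
  = 670 + 360 - 1
  = 1029 samples

1029


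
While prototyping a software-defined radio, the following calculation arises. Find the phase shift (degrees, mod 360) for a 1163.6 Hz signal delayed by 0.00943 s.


Phase shift from frequency and time delay:
phi = 360 * f * t_delay
    = 360 * 1163.6 * 0.00943
    = 3950.19 degrees
    mod 360 = 350.19 degrees

350.19 degrees


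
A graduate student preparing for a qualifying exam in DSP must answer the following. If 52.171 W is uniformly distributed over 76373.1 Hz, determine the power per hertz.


Power spectral density:
PSD = P / BW
    = 52.171 / 76373.1
    = 0.00068311 W/Hz

0.00068311 W/Hz


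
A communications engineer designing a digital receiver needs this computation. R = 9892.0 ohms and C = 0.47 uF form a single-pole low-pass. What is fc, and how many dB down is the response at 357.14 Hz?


Step 1 — cutoff frequency:
fc = 1 / (2*pi*R*C)
C = 0.47 uF = 4.7e-07 F
fc = 1 / (2*pi*9892.0*4.7e-07)
   = 34.2325 Hz

Step 2 — magnitude at f = 357.14 Hz:
|H(f)| = 1 / sqrt(1 + (f/fc)^2)
f/fc = 357.14 / 34.2325 = 10.432776
|H| = 1 / sqrt(1 + 108.842815) = 0.0954145
|H|_dB = 20*log10(0.0954145) = -20.41 dB

fc = 34.2325 Hz; |H(357.14 Hz)| = -20.41 dB


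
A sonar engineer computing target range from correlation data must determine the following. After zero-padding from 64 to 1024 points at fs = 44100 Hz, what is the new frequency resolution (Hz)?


Frequency resolution after zero-padding:
N_padded = 64 * 16 = 1024
df = fs / N_padded
   = 44100 / 1024
   = 43.0664 Hz

43.0664 Hz


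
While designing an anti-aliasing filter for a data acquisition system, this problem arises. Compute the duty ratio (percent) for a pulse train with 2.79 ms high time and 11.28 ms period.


Duty cycle as a percentage:
DC = (t_on / T) * 100
   = (2.79 / 11.28) * 100
   = 0.24734 * 100
   = 24.73 %

24.73 %


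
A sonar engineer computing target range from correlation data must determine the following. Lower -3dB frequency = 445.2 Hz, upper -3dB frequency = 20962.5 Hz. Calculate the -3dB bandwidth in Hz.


Bandwidth is the difference of -3dB frequencies:
BW = f_high - f_low
   = 20962.5 - 445.2
   = 20517.3 Hz

20517.3 Hz


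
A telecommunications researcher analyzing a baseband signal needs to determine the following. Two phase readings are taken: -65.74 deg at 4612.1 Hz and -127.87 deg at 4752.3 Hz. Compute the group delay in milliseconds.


Group delay from phase difference:
tau = -d(phi)/d(omega)
d(phi) = -62.13 deg = -1.084373 rad
d(omega) = 2*pi*(4752.3 - 4612.1) = 880.9026 rad/s
tau = -(-1.084373) / 880.9026
    = 1.231 ms

1.231 ms


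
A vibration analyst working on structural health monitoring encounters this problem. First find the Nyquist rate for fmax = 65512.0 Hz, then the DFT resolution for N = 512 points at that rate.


Step 1 — Nyquist sampling rate:
fs = 2 * fmax = 2 * 65512.0 = 131024.0 Hz

Step 2 — DFT bin spacing:
df = fs / N = 131024.0 / 512 = 255.9062 Hz

255.9062 Hz


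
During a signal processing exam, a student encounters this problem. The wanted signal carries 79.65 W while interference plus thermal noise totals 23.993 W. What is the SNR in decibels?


SNR in decibels:
SNR = 10 * log10(Ps / Pn)
    = 10 * log10(79.65 / 23.993)
    = 10 * log10(3.3197)
    = 10 * 0.5211
    = 5.21 dB

5.21 dB


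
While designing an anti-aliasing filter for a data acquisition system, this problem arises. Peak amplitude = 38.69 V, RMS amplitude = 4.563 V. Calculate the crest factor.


Crest factor is the ratio of peak to RMS:
CF = V_peak / V_rms
   = 38.69 / 4.563
   = 8.4791

8.4791


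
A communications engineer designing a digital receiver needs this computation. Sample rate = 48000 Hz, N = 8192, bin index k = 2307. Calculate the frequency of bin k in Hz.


Frequency of DFT bin k:
f_k = k * fs / N
    = 2307 * 48000 / 8192
    = 110736000 / 8192
    = 13517.578 Hz

13517.578 Hz


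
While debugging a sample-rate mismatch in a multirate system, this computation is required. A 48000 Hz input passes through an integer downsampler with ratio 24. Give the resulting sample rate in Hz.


Decimation reduces the sample rate:
fs_out = fs_in / M
       = 48000 / 24
       = 2000.0 Hz

2000.0 Hz


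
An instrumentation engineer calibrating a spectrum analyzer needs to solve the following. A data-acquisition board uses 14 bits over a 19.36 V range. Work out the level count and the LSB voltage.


Step 1 — number of quantization levels:
L = 2^N = 2^14 = 16384

Step 2 — LSB step size:
delta = Vfs / L
      = 19.36 / 16384
      = 0.00118164 V

Levels = 16384; step size = 0.00118164 V


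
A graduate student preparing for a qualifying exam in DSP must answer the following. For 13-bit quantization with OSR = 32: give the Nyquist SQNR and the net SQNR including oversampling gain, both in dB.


Step 1 — baseline SQNR at Nyquist:
SQNR_base = 6.02*N + 1.76
          = 6.02*13 + 1.76
          = 80.02 dB

Step 2 — oversampling processing gain:
G = 10*log10(OSR) = 10*log10(32) = 15.05 dB

Step 3 — total:
SQNR_total = 80.02 + 15.05 = 95.07 dB

Base SQNR = 80.02 dB; oversampled SQNR = 95.07 dB


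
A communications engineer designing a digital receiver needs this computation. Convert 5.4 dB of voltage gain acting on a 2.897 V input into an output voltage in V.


Output voltage from dB gain:
V_out = V_in * 10^(gain_dB / 20)
      = 2.897 * 10^(5.4 / 20)
      = 2.897 * 1.862087
      = 5.3945 V

5.3945 V


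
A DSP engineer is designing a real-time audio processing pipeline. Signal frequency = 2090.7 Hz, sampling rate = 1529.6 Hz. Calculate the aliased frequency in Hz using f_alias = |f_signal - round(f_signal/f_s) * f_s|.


Compute the nearest integer multiple of fs to the signal:
n = round(2090.7 / 1529.6) = 1
f_alias = |2090.7 - 1 * 1529.6|
        = |2090.7 - 1529.6|
        = 561.1 Hz

561.1


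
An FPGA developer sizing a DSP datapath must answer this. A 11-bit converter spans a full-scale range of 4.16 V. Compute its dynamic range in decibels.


Dynamic range from full-scale to LSB:
V_min = V_max / 2^bits = 4.16 / 2^11
DR = 20 * log10(V_max / V_min)
   = 20 * log10(2^11)
   = 20 * 11 * log10(2)
   = 66.23 dB

66.23 dB


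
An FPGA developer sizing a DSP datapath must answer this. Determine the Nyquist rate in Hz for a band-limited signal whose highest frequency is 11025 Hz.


The Nyquist rate is twice the maximum frequency component.
fs_min = 2 * fmax
      = 2 * 11025
      = 22050 Hz

22050


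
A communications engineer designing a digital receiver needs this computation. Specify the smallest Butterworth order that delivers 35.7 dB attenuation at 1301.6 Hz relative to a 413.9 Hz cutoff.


Butterworth filter order formula:
n = log10(10^(A/10) - 1) / (2 * log10(f_stop/f_pass))
10^(35.7/10) - 1 = 3714.3523
f_stop/f_pass = 1301.6 / 413.9 = 3.1447
n = 3.5872 -> ceil = 4

4


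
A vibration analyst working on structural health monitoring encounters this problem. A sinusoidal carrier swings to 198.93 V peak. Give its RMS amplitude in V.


RMS voltage for a sinusoidal waveform:
V_rms = V_peak / sqrt(2)
      = 198.93 / 1.414214
      = 140.665 V

140.665 V


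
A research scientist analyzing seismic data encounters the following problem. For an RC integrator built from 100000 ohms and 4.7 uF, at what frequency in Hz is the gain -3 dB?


Cutoff frequency of a first-order RC filter:
fc = 1 / (2 * pi * R * C)
C = 4.7 uF = 4.7e-06 F
fc = 1 / (2 * pi * 100000 * 4.7e-06)
   = 1 / 2.9530970943744
   = 0.338628 Hz

0.338628 Hz


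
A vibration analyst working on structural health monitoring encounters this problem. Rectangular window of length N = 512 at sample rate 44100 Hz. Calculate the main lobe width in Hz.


Main lobe width for a rectangular window:
Width = 2 * fs / N
      = 2 * 44100 / 512
      = 88200 / 512
      = 172.266 Hz

172.266 Hz


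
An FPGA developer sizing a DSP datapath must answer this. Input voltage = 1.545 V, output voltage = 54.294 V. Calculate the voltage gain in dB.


Voltage gain in dB:
G = 20 * log10(Vout / Vin)
  = 20 * log10(54.294 / 1.545)
  = 20 * log10(35.141748)
  = 20 * 1.545823
  = 30.92 dB

30.92 dB


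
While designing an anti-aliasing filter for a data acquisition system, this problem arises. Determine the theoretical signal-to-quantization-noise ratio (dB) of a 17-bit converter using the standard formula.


Theoretical SNR for a full-scale sinusoid:
SNR = 6.02 * N + 1.76
    = 6.02 * 17 + 1.76
    = 102.34 + 1.76
    = 104.1 dB

104.1 dB


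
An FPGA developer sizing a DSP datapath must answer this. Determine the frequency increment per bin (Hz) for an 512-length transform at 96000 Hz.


DFT frequency resolution:
df = fs / N
   = 96000 / 512
   = 187.5 Hz

187.5 Hz


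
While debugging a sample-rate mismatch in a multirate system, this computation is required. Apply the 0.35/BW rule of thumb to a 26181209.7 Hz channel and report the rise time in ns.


Rise time from bandwidth relationship:
tr = 0.35 / BW
   = 0.35 / 26181209.7
   = 1.336836624e-08 s
   = 13.3684 ns

13.3684 ns


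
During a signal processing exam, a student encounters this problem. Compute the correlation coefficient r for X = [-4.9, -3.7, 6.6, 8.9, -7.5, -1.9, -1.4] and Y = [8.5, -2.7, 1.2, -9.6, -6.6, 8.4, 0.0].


Pearson correlation coefficient (population):
r = cov(X,Y) / (std(X) * std(Y))
Mean X = -0.5571, Mean Y = -0.1143
Cov(X,Y) = -10.869388
Std(X) = 5.607611, Std(Y) = 6.405004
r = -0.3026

-0.3026


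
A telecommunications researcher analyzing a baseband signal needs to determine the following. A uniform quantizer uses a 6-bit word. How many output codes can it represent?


Number of quantization levels = 2^N
= 2^6
= 64

64


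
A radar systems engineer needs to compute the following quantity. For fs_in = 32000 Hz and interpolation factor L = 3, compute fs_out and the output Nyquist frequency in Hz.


Step 1 — output sample rate after interpolation by L:
fs_out = L * fs_in = 3 * 32000 = 96000 Hz

Step 2 — Nyquist frequency of the output stream:
f_Nyq = fs_out / 2 = 96000 / 2 = 48000.0 Hz

fs_out = 96000 Hz; f_Nyquist = 48000.0 Hz


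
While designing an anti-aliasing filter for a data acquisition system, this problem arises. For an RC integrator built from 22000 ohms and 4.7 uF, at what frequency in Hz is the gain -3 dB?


Cutoff frequency of a first-order RC filter:
fc = 1 / (2 * pi * R * C)
C = 4.7 uF = 4.7e-06 F
fc = 1 / (2 * pi * 22000 * 4.7e-06)
   = 1 / 0.64968136076237
   = 1.539216 Hz

1.539216 Hz


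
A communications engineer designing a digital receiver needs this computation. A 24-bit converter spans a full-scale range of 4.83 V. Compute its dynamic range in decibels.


Dynamic range from full-scale to LSB:
V_min = V_max / 2^bits = 4.83 / 2^24
DR = 20 * log10(V_max / V_min)
   = 20 * log10(2^24)
   = 20 * 24 * log10(2)
   = 144.49 dB

144.49 dB


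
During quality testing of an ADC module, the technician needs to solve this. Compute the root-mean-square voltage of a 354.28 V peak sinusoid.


RMS voltage for a sinusoidal waveform:
V_rms = V_peak / sqrt(2)
      = 354.28 / 1.414214
      = 250.514 V

250.514 V


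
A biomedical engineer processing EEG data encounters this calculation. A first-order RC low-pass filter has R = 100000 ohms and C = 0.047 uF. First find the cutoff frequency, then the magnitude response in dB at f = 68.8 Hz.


Step 1 — cutoff frequency:
fc = 1 / (2*pi*R*C)
C = 0.047 uF = 4.7e-08 F
fc = 1 / (2*pi*100000*4.7e-08)
   = 33.8628 Hz

Step 2 — magnitude at f = 68.8 Hz:
|H(f)| = 1 / sqrt(1 + (f/fc)^2)
f/fc = 68.8 / 33.8628 = 2.031728
|H| = 1 / sqrt(1 + 4.127919) = 0.4416004
|H|_dB = 20*log10(0.4416004) = -7.1 dB

fc = 33.8628 Hz; |H(68.8 Hz)| = -7.1 dB


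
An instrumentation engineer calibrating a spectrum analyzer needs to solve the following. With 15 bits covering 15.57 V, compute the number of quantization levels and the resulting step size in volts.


Step 1 — number of quantization levels:
L = 2^N = 2^15 = 32768

Step 2 — LSB step size:
delta = Vfs / L
      = 15.57 / 32768
      = 0.00047516 V

Levels = 32768; step size = 0.00047516 V


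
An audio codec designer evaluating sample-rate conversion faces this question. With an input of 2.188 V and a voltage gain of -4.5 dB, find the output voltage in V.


Output voltage from dB gain:
V_out = V_in * 10^(gain_dB / 20)
      = 2.188 * 10^(-4.5 / 20)
      = 2.188 * 0.595662
      = 1.3033 V

1.3033 V


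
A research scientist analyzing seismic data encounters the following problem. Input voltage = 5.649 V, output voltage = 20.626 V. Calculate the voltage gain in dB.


Voltage gain in dB:
G = 20 * log10(Vout / Vin)
  = 20 * log10(20.626 / 5.649)
  = 20 * log10(3.651266)
  = 20 * 0.562443
  = 11.25 dB

11.25 dB


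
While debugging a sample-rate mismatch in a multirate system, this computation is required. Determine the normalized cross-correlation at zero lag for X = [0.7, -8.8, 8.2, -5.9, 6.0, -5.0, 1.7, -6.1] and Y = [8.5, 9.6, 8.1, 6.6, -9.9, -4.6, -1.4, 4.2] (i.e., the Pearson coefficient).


Pearson correlation coefficient (population):
r = cov(X,Y) / (std(X) * std(Y))
Mean X = -1.15, Mean Y = 2.6375
Cov(X,Y) = -11.398125
Std(X) = 5.814852, Std(Y) = 6.677376
r = -0.2936

-0.2936


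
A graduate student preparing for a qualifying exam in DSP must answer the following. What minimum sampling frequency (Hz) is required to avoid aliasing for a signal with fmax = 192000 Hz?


The Nyquist rate is twice the maximum frequency component.
fs_min = 2 * fmax
      = 2 * 192000
      = 384000 Hz

384000


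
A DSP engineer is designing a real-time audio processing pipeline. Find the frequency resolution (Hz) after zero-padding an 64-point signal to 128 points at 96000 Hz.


Frequency resolution after zero-padding:
N_padded = 64 * 2 = 128
df = fs / N_padded
   = 96000 / 128
   = 750.0 Hz

750.0 Hz


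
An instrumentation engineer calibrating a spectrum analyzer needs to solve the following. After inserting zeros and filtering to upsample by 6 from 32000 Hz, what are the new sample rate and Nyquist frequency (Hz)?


Step 1 — output sample rate after interpolation by L:
fs_out = L * fs_in = 6 * 32000 = 192000 Hz

Step 2 — Nyquist frequency of the output stream:
f_Nyq = fs_out / 2 = 192000 / 2 = 96000.0 Hz

fs_out = 192000 Hz; f_Nyquist = 96000.0 Hz


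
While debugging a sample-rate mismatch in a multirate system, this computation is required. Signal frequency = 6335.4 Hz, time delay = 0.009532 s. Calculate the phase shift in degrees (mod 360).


Phase shift from frequency and time delay:
phi = 360 * f * t_delay
    = 360 * 6335.4 * 0.009532
    = 21740.05 degrees
    mod 360 = 140.05 degrees

140.05 degrees


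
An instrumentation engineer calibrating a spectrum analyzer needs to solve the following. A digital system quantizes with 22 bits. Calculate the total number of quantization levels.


Number of quantization levels = 2^N
= 2^22
= 4194304

4194304


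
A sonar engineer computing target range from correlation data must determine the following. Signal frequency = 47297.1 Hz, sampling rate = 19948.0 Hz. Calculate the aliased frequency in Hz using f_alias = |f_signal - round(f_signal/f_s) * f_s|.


Compute the nearest integer multiple of fs to the signal:
n = round(47297.1 / 19948.0) = 2
f_alias = |47297.1 - 2 * 19948.0|
        = |47297.1 - 39896.0|
        = 7401.1 Hz

7401.1


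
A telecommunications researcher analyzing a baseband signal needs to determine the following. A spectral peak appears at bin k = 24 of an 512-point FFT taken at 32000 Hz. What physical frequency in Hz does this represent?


Frequency of DFT bin k:
f_k = k * fs / N
    = 24 * 32000 / 512
    = 768000 / 512
    = 1500.0 Hz

1500.0 Hz


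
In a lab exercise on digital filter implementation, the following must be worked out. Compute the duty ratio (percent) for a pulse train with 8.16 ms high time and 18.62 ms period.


Duty cycle as a percentage:
DC = (t_on / T) * 100
   = (8.16 / 18.62) * 100
   = 0.438238 * 100
   = 43.82 %

43.82 %


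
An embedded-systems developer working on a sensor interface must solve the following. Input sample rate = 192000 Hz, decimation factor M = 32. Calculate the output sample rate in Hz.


Decimation reduces the sample rate:
fs_out = fs_in / M
       = 192000 / 32
       = 6000.0 Hz

6000.0 Hz


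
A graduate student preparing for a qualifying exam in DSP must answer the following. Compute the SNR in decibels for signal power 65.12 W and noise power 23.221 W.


SNR in decibels:
SNR = 10 * log10(Ps / Pn)
    = 10 * log10(65.12 / 23.221)
    = 10 * log10(2.8044)
    = 10 * 0.4478
    = 4.48 dB

4.48 dB


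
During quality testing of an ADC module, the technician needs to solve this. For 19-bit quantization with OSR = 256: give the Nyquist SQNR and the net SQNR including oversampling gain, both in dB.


Step 1 — baseline SQNR at Nyquist:
SQNR_base = 6.02*N + 1.76
          = 6.02*19 + 1.76
          = 116.14 dB

Step 2 — oversampling processing gain:
G = 10*log10(OSR) = 10*log10(256) = 24.08 dB

Step 3 — total:
SQNR_total = 116.14 + 24.08 = 140.22 dB

Base SQNR = 116.14 dB; oversampled SQNR = 140.22 dB


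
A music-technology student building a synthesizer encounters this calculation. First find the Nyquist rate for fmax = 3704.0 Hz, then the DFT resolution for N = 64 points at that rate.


Step 1 — Nyquist sampling rate:
fs = 2 * fmax = 2 * 3704.0 = 7408.0 Hz

Step 2 — DFT bin spacing:
df = fs / N = 7408.0 / 64 = 115.75 Hz

115.75 Hz


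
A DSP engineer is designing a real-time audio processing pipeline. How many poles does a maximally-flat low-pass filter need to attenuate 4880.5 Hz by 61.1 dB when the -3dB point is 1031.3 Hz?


Butterworth filter order formula:
n = log10(10^(A/10) - 1) / (2 * log10(f_stop/f_pass))
10^(61.1/10) - 1 = 1288248.5517
f_stop/f_pass = 4880.5 / 1031.3 = 4.7324
n = 4.5254 -> ceil = 5

5


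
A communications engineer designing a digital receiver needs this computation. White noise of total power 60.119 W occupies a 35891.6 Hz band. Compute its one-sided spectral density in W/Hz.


Power spectral density:
PSD = P / BW
    = 60.119 / 35891.6
    = 0.00167502 W/Hz

0.00167502 W/Hz


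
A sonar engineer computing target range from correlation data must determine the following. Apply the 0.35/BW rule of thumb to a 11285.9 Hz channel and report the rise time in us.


Rise time from bandwidth relationship:
tr = 0.35 / BW
   = 0.35 / 11285.9
   = 3.10121479e-05 s
   = 31.0121 us

31.0121 us


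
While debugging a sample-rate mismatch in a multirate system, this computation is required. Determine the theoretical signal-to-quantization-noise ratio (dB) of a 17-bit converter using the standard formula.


Theoretical SNR for a full-scale sinusoid:
SNR = 6.02 * N + 1.76
    = 6.02 * 17 + 1.76
    = 102.34 + 1.76
    = 104.1 dB

104.1 dB


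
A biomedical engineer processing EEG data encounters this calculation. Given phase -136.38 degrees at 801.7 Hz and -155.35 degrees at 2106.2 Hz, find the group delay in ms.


Group delay from phase difference:
tau = -d(phi)/d(omega)
d(phi) = -18.97 deg = -0.331089 rad
d(omega) = 2*pi*(2106.2 - 801.7) = 8196.4152 rad/s
tau = -(-0.331089) / 8196.4152
    = 0.0404 ms

0.0404 ms


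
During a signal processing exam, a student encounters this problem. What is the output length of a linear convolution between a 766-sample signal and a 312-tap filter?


Linear convolution output length:
L = N + M - 1
  = 766 + 312 - 1
  = 1077 samples

1077


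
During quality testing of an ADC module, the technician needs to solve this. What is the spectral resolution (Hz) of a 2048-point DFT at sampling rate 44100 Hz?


DFT frequency resolution:
df = fs / N
   = 44100 / 2048
   = 21.5332 Hz

21.5332 Hz


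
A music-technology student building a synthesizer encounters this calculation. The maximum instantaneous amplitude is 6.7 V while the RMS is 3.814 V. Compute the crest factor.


Crest factor is the ratio of peak to RMS:
CF = V_peak / V_rms
   = 6.7 / 3.814
   = 1.7567

1.7567


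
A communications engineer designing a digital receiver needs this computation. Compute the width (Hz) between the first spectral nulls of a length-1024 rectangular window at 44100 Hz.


Main lobe width for a rectangular window:
Width = 2 * fs / N
      = 2 * 44100 / 1024
      = 88200 / 1024
      = 86.133 Hz

86.133 Hz


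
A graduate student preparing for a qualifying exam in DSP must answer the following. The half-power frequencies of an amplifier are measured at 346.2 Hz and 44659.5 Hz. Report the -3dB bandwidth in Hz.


Bandwidth is the difference of -3dB frequencies:
BW = f_high - f_low
   = 44659.5 - 346.2
   = 44313.3 Hz

44313.3 Hz


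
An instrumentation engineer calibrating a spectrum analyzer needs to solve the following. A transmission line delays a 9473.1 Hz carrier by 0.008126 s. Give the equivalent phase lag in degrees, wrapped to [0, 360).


Phase shift from frequency and time delay:
phi = 360 * f * t_delay
    = 360 * 9473.1 * 0.008126
    = 27712.23 degrees
    mod 360 = 352.23 degrees

352.23 degrees


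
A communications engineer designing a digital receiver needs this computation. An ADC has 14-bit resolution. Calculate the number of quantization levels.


Number of quantization levels = 2^N
= 2^14
= 16384

16384


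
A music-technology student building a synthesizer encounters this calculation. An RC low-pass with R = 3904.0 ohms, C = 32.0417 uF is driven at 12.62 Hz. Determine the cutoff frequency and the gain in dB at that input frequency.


Step 1 — cutoff frequency:
fc = 1 / (2*pi*R*C)
C = 32.0417 uF = 3.20417e-05 F
fc = 1 / (2*pi*3904.0*3.20417e-05)
   = 1.27232 Hz

Step 2 — magnitude at f = 12.62 Hz:
|H(f)| = 1 / sqrt(1 + (f/fc)^2)
f/fc = 12.62 / 1.27232 = 9.918888
|H| = 1 / sqrt(1 + 98.384339) = 0.1003093
|H|_dB = 20*log10(0.1003093) = -19.97 dB

fc = 1.27232 Hz; |H(12.62 Hz)| = -19.97 dB


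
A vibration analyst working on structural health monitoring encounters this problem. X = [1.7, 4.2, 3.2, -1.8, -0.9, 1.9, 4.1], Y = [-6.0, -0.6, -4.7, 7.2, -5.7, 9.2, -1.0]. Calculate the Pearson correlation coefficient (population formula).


Pearson correlation coefficient (population):
r = cov(X,Y) / (std(X) * std(Y))
Mean X = 1.7714, Mean Y = -0.2286
Cov(X,Y) = -2.767959
Std(X) = 2.180245, Std(Y) = 5.707818
r = -0.2224

-0.2224


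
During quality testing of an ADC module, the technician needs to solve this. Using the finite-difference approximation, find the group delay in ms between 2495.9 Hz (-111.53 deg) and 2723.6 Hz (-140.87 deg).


Group delay from phase difference:
tau = -d(phi)/d(omega)
d(phi) = -29.34 deg = -0.51208 rad
d(omega) = 2*pi*(2723.6 - 2495.9) = 1430.6813 rad/s
tau = -(-0.51208) / 1430.6813
    = 0.3579 ms

0.3579 ms


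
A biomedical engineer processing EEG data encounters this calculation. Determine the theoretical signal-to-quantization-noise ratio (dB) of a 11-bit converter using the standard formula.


Theoretical SNR for a full-scale sinusoid:
SNR = 6.02 * N + 1.76
    = 6.02 * 11 + 1.76
    = 66.22 + 1.76
    = 67.98 dB

67.98 dB


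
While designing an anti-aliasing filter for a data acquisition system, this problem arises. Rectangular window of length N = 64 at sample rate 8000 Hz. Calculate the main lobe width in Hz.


Main lobe width for a rectangular window:
Width = 2 * fs / N
      = 2 * 8000 / 64
      = 16000 / 64
      = 250.0 Hz

250.0 Hz


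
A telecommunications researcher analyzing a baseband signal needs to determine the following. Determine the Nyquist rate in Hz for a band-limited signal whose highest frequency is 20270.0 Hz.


The Nyquist rate is twice the maximum frequency component.
fs_min = 2 * fmax
      = 2 * 20270.0
      = 40540.0 Hz

40540.0


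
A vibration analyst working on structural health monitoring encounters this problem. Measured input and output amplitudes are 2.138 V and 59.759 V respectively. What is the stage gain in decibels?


Voltage gain in dB:
G = 20 * log10(Vout / Vin)
  = 20 * log10(59.759 / 2.138)
  = 20 * log10(27.950889)
  = 20 * 1.446396
  = 28.93 dB

28.93 dB


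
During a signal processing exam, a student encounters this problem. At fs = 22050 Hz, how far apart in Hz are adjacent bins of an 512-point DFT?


DFT frequency resolution:
df = fs / N
   = 22050 / 512
   = 43.0664 Hz

43.0664 Hz


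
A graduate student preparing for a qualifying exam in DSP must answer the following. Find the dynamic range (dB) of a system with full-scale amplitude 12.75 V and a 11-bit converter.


Dynamic range from full-scale to LSB:
V_min = V_max / 2^bits = 12.75 / 2^11
DR = 20 * log10(V_max / V_min)
   = 20 * log10(2^11)
   = 20 * 11 * log10(2)
   = 66.23 dB

66.23 dB


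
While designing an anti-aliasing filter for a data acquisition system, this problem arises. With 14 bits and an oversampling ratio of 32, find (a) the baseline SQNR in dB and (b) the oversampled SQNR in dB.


Step 1 — baseline SQNR at Nyquist:
SQNR_base = 6.02*N + 1.76
          = 6.02*14 + 1.76
          = 86.04 dB

Step 2 — oversampling processing gain:
G = 10*log10(OSR) = 10*log10(32) = 15.05 dB

Step 3 — total:
SQNR_total = 86.04 + 15.05 = 101.09 dB

Base SQNR = 86.04 dB; oversampled SQNR = 101.09 dB


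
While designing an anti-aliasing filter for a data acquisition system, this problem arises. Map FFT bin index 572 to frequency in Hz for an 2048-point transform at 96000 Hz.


Frequency of DFT bin k:
f_k = k * fs / N
    = 572 * 96000 / 2048
    = 54912000 / 2048
    = 26812.5 Hz

26812.5 Hz
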